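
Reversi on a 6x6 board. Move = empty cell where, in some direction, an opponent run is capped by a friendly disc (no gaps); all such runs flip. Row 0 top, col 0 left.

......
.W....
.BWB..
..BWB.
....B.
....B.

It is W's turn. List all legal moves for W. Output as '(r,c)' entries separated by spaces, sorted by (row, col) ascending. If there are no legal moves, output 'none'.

Answer: (1,3) (2,0) (2,4) (3,1) (3,5) (4,2) (5,5)

Derivation:
(1,0): no bracket -> illegal
(1,2): no bracket -> illegal
(1,3): flips 1 -> legal
(1,4): no bracket -> illegal
(2,0): flips 1 -> legal
(2,4): flips 1 -> legal
(2,5): no bracket -> illegal
(3,0): no bracket -> illegal
(3,1): flips 2 -> legal
(3,5): flips 1 -> legal
(4,1): no bracket -> illegal
(4,2): flips 1 -> legal
(4,3): no bracket -> illegal
(4,5): no bracket -> illegal
(5,3): no bracket -> illegal
(5,5): flips 1 -> legal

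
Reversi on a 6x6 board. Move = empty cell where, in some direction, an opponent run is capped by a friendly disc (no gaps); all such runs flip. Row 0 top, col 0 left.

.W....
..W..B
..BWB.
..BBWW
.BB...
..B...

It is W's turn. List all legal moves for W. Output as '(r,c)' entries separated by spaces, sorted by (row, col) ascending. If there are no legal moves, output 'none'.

(0,4): no bracket -> illegal
(0,5): no bracket -> illegal
(1,1): no bracket -> illegal
(1,3): flips 1 -> legal
(1,4): flips 1 -> legal
(2,1): flips 1 -> legal
(2,5): flips 1 -> legal
(3,0): no bracket -> illegal
(3,1): flips 2 -> legal
(4,0): no bracket -> illegal
(4,3): flips 1 -> legal
(4,4): no bracket -> illegal
(5,0): flips 2 -> legal
(5,1): no bracket -> illegal
(5,3): no bracket -> illegal

Answer: (1,3) (1,4) (2,1) (2,5) (3,1) (4,3) (5,0)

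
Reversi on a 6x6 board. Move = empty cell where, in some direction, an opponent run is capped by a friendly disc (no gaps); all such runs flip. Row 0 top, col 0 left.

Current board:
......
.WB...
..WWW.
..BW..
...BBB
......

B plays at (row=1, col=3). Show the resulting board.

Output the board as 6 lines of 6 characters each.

Place B at (1,3); scan 8 dirs for brackets.
Dir NW: first cell '.' (not opp) -> no flip
Dir N: first cell '.' (not opp) -> no flip
Dir NE: first cell '.' (not opp) -> no flip
Dir W: first cell 'B' (not opp) -> no flip
Dir E: first cell '.' (not opp) -> no flip
Dir SW: opp run (2,2), next='.' -> no flip
Dir S: opp run (2,3) (3,3) capped by B -> flip
Dir SE: opp run (2,4), next='.' -> no flip
All flips: (2,3) (3,3)

Answer: ......
.WBB..
..WBW.
..BB..
...BBB
......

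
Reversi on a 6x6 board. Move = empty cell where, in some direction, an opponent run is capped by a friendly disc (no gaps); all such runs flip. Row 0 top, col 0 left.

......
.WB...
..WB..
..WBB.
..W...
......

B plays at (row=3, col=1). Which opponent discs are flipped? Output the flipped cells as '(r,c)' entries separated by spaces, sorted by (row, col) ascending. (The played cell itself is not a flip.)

Answer: (3,2)

Derivation:
Dir NW: first cell '.' (not opp) -> no flip
Dir N: first cell '.' (not opp) -> no flip
Dir NE: opp run (2,2), next='.' -> no flip
Dir W: first cell '.' (not opp) -> no flip
Dir E: opp run (3,2) capped by B -> flip
Dir SW: first cell '.' (not opp) -> no flip
Dir S: first cell '.' (not opp) -> no flip
Dir SE: opp run (4,2), next='.' -> no flip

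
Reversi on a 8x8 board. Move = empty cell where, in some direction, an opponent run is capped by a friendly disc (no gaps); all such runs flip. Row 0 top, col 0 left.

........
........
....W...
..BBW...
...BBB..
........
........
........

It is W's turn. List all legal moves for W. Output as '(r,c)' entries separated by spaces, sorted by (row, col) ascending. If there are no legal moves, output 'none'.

(2,1): no bracket -> illegal
(2,2): no bracket -> illegal
(2,3): no bracket -> illegal
(3,1): flips 2 -> legal
(3,5): no bracket -> illegal
(3,6): no bracket -> illegal
(4,1): no bracket -> illegal
(4,2): flips 1 -> legal
(4,6): no bracket -> illegal
(5,2): flips 1 -> legal
(5,3): no bracket -> illegal
(5,4): flips 1 -> legal
(5,5): no bracket -> illegal
(5,6): flips 1 -> legal

Answer: (3,1) (4,2) (5,2) (5,4) (5,6)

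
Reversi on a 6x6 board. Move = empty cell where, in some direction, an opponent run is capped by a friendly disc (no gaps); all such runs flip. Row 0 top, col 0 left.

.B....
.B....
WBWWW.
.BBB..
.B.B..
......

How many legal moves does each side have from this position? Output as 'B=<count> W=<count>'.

Answer: B=5 W=7

Derivation:
-- B to move --
(1,0): no bracket -> illegal
(1,2): flips 1 -> legal
(1,3): flips 2 -> legal
(1,4): flips 1 -> legal
(1,5): flips 1 -> legal
(2,5): flips 3 -> legal
(3,0): no bracket -> illegal
(3,4): no bracket -> illegal
(3,5): no bracket -> illegal
B mobility = 5
-- W to move --
(0,0): flips 1 -> legal
(0,2): flips 1 -> legal
(1,0): no bracket -> illegal
(1,2): no bracket -> illegal
(3,0): no bracket -> illegal
(3,4): no bracket -> illegal
(4,0): flips 1 -> legal
(4,2): flips 3 -> legal
(4,4): flips 1 -> legal
(5,0): flips 2 -> legal
(5,1): no bracket -> illegal
(5,2): no bracket -> illegal
(5,3): flips 2 -> legal
(5,4): no bracket -> illegal
W mobility = 7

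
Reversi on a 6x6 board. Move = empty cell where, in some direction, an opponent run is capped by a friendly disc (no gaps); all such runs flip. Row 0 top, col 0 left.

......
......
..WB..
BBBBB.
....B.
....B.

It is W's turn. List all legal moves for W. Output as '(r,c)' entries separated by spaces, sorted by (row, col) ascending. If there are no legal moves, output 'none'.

(1,2): no bracket -> illegal
(1,3): no bracket -> illegal
(1,4): no bracket -> illegal
(2,0): no bracket -> illegal
(2,1): no bracket -> illegal
(2,4): flips 1 -> legal
(2,5): no bracket -> illegal
(3,5): no bracket -> illegal
(4,0): flips 1 -> legal
(4,1): no bracket -> illegal
(4,2): flips 1 -> legal
(4,3): no bracket -> illegal
(4,5): no bracket -> illegal
(5,3): no bracket -> illegal
(5,5): flips 2 -> legal

Answer: (2,4) (4,0) (4,2) (5,5)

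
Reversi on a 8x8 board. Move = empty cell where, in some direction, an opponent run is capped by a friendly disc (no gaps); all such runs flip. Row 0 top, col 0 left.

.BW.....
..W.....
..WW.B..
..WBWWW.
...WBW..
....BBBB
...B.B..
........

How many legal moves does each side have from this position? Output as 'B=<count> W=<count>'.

Answer: B=14 W=11

Derivation:
-- B to move --
(0,3): flips 1 -> legal
(1,1): flips 1 -> legal
(1,3): flips 1 -> legal
(1,4): no bracket -> illegal
(2,1): flips 2 -> legal
(2,4): flips 1 -> legal
(2,6): flips 1 -> legal
(2,7): flips 2 -> legal
(3,1): flips 1 -> legal
(3,7): flips 3 -> legal
(4,1): no bracket -> illegal
(4,2): flips 1 -> legal
(4,6): flips 1 -> legal
(4,7): flips 1 -> legal
(5,2): flips 2 -> legal
(5,3): flips 1 -> legal
B mobility = 14
-- W to move --
(0,0): flips 1 -> legal
(1,0): no bracket -> illegal
(1,1): no bracket -> illegal
(1,4): flips 1 -> legal
(1,5): flips 1 -> legal
(1,6): flips 1 -> legal
(2,4): no bracket -> illegal
(2,6): no bracket -> illegal
(4,2): no bracket -> illegal
(4,6): no bracket -> illegal
(4,7): no bracket -> illegal
(5,2): no bracket -> illegal
(5,3): flips 1 -> legal
(6,2): no bracket -> illegal
(6,4): flips 2 -> legal
(6,6): flips 3 -> legal
(6,7): flips 1 -> legal
(7,2): flips 2 -> legal
(7,3): no bracket -> illegal
(7,4): no bracket -> illegal
(7,5): flips 2 -> legal
(7,6): flips 2 -> legal
W mobility = 11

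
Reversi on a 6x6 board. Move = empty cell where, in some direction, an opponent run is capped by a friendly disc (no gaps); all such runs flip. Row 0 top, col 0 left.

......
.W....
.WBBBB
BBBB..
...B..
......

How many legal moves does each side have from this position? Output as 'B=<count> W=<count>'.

Answer: B=5 W=3

Derivation:
-- B to move --
(0,0): flips 1 -> legal
(0,1): flips 2 -> legal
(0,2): no bracket -> illegal
(1,0): flips 1 -> legal
(1,2): flips 1 -> legal
(2,0): flips 1 -> legal
B mobility = 5
-- W to move --
(1,2): no bracket -> illegal
(1,3): no bracket -> illegal
(1,4): no bracket -> illegal
(1,5): no bracket -> illegal
(2,0): no bracket -> illegal
(3,4): no bracket -> illegal
(3,5): no bracket -> illegal
(4,0): no bracket -> illegal
(4,1): flips 1 -> legal
(4,2): no bracket -> illegal
(4,4): flips 2 -> legal
(5,2): no bracket -> illegal
(5,3): no bracket -> illegal
(5,4): flips 2 -> legal
W mobility = 3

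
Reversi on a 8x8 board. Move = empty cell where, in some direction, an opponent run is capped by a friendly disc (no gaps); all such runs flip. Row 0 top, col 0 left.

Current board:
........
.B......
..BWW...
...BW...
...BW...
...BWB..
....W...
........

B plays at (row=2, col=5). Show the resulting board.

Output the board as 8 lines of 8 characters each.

Answer: ........
.B......
..BBBB..
...BB...
...BW...
...BWB..
....W...
........

Derivation:
Place B at (2,5); scan 8 dirs for brackets.
Dir NW: first cell '.' (not opp) -> no flip
Dir N: first cell '.' (not opp) -> no flip
Dir NE: first cell '.' (not opp) -> no flip
Dir W: opp run (2,4) (2,3) capped by B -> flip
Dir E: first cell '.' (not opp) -> no flip
Dir SW: opp run (3,4) capped by B -> flip
Dir S: first cell '.' (not opp) -> no flip
Dir SE: first cell '.' (not opp) -> no flip
All flips: (2,3) (2,4) (3,4)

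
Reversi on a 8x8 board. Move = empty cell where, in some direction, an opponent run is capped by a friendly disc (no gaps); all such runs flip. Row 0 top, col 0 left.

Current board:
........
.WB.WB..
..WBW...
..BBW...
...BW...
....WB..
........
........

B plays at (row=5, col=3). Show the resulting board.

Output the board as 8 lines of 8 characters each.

Place B at (5,3); scan 8 dirs for brackets.
Dir NW: first cell '.' (not opp) -> no flip
Dir N: first cell 'B' (not opp) -> no flip
Dir NE: opp run (4,4), next='.' -> no flip
Dir W: first cell '.' (not opp) -> no flip
Dir E: opp run (5,4) capped by B -> flip
Dir SW: first cell '.' (not opp) -> no flip
Dir S: first cell '.' (not opp) -> no flip
Dir SE: first cell '.' (not opp) -> no flip
All flips: (5,4)

Answer: ........
.WB.WB..
..WBW...
..BBW...
...BW...
...BBB..
........
........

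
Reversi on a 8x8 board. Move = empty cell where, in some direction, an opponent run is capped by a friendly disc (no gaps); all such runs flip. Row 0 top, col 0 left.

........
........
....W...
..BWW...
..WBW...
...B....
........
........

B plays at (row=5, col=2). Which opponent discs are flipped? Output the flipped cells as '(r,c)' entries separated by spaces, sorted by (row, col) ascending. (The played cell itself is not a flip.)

Dir NW: first cell '.' (not opp) -> no flip
Dir N: opp run (4,2) capped by B -> flip
Dir NE: first cell 'B' (not opp) -> no flip
Dir W: first cell '.' (not opp) -> no flip
Dir E: first cell 'B' (not opp) -> no flip
Dir SW: first cell '.' (not opp) -> no flip
Dir S: first cell '.' (not opp) -> no flip
Dir SE: first cell '.' (not opp) -> no flip

Answer: (4,2)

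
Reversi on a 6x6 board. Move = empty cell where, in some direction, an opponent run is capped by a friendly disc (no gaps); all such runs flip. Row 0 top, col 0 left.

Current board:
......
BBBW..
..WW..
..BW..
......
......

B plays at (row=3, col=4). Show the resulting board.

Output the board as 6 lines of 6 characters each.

Answer: ......
BBBW..
..WB..
..BBB.
......
......

Derivation:
Place B at (3,4); scan 8 dirs for brackets.
Dir NW: opp run (2,3) capped by B -> flip
Dir N: first cell '.' (not opp) -> no flip
Dir NE: first cell '.' (not opp) -> no flip
Dir W: opp run (3,3) capped by B -> flip
Dir E: first cell '.' (not opp) -> no flip
Dir SW: first cell '.' (not opp) -> no flip
Dir S: first cell '.' (not opp) -> no flip
Dir SE: first cell '.' (not opp) -> no flip
All flips: (2,3) (3,3)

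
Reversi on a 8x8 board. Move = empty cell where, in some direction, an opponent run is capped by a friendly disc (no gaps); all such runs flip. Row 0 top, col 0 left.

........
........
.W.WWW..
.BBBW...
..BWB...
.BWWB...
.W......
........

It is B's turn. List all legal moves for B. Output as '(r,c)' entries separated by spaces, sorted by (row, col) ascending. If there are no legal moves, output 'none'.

Answer: (1,0) (1,1) (1,3) (1,4) (1,5) (3,5) (6,2) (6,3) (6,4) (7,1)

Derivation:
(1,0): flips 1 -> legal
(1,1): flips 1 -> legal
(1,2): no bracket -> illegal
(1,3): flips 1 -> legal
(1,4): flips 3 -> legal
(1,5): flips 1 -> legal
(1,6): no bracket -> illegal
(2,0): no bracket -> illegal
(2,2): no bracket -> illegal
(2,6): no bracket -> illegal
(3,0): no bracket -> illegal
(3,5): flips 1 -> legal
(3,6): no bracket -> illegal
(4,1): no bracket -> illegal
(4,5): no bracket -> illegal
(5,0): no bracket -> illegal
(6,0): no bracket -> illegal
(6,2): flips 2 -> legal
(6,3): flips 2 -> legal
(6,4): flips 1 -> legal
(7,0): no bracket -> illegal
(7,1): flips 1 -> legal
(7,2): no bracket -> illegal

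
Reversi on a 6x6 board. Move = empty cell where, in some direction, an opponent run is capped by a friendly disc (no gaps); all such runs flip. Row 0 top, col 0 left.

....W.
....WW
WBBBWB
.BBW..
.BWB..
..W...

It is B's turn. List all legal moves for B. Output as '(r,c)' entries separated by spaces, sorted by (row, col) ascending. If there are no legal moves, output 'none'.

Answer: (0,3) (0,5) (3,4) (4,4) (5,3)

Derivation:
(0,3): flips 1 -> legal
(0,5): flips 2 -> legal
(1,0): no bracket -> illegal
(1,1): no bracket -> illegal
(1,3): no bracket -> illegal
(3,0): no bracket -> illegal
(3,4): flips 1 -> legal
(3,5): no bracket -> illegal
(4,4): flips 1 -> legal
(5,1): no bracket -> illegal
(5,3): flips 1 -> legal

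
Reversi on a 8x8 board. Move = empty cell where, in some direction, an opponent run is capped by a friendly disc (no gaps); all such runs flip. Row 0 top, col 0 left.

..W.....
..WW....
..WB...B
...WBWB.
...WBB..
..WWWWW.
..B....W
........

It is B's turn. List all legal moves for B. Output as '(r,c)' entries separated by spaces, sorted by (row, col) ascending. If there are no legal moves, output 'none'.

(0,1): flips 1 -> legal
(0,3): flips 1 -> legal
(0,4): no bracket -> illegal
(1,1): flips 2 -> legal
(1,4): no bracket -> illegal
(2,1): flips 1 -> legal
(2,4): no bracket -> illegal
(2,5): flips 1 -> legal
(2,6): flips 1 -> legal
(3,1): no bracket -> illegal
(3,2): flips 1 -> legal
(4,1): no bracket -> illegal
(4,2): flips 2 -> legal
(4,6): no bracket -> illegal
(4,7): no bracket -> illegal
(5,1): no bracket -> illegal
(5,7): no bracket -> illegal
(6,1): flips 2 -> legal
(6,3): flips 4 -> legal
(6,4): flips 1 -> legal
(6,5): flips 1 -> legal
(6,6): flips 1 -> legal
(7,6): no bracket -> illegal
(7,7): no bracket -> illegal

Answer: (0,1) (0,3) (1,1) (2,1) (2,5) (2,6) (3,2) (4,2) (6,1) (6,3) (6,4) (6,5) (6,6)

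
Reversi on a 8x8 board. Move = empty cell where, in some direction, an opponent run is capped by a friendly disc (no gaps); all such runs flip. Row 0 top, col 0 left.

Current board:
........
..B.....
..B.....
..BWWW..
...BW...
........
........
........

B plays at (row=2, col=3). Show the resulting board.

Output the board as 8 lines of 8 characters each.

Answer: ........
..B.....
..BB....
..BBWW..
...BW...
........
........
........

Derivation:
Place B at (2,3); scan 8 dirs for brackets.
Dir NW: first cell 'B' (not opp) -> no flip
Dir N: first cell '.' (not opp) -> no flip
Dir NE: first cell '.' (not opp) -> no flip
Dir W: first cell 'B' (not opp) -> no flip
Dir E: first cell '.' (not opp) -> no flip
Dir SW: first cell 'B' (not opp) -> no flip
Dir S: opp run (3,3) capped by B -> flip
Dir SE: opp run (3,4), next='.' -> no flip
All flips: (3,3)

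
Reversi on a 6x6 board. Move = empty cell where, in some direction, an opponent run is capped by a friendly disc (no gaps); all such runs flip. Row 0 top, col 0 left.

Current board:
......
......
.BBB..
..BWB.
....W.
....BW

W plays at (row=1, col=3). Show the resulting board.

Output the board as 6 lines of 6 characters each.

Place W at (1,3); scan 8 dirs for brackets.
Dir NW: first cell '.' (not opp) -> no flip
Dir N: first cell '.' (not opp) -> no flip
Dir NE: first cell '.' (not opp) -> no flip
Dir W: first cell '.' (not opp) -> no flip
Dir E: first cell '.' (not opp) -> no flip
Dir SW: opp run (2,2), next='.' -> no flip
Dir S: opp run (2,3) capped by W -> flip
Dir SE: first cell '.' (not opp) -> no flip
All flips: (2,3)

Answer: ......
...W..
.BBW..
..BWB.
....W.
....BW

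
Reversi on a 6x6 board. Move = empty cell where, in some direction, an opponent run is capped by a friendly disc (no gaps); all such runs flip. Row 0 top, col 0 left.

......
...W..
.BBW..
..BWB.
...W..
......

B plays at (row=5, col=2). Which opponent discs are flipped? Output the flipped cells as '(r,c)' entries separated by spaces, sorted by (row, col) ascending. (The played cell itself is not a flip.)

Answer: (4,3)

Derivation:
Dir NW: first cell '.' (not opp) -> no flip
Dir N: first cell '.' (not opp) -> no flip
Dir NE: opp run (4,3) capped by B -> flip
Dir W: first cell '.' (not opp) -> no flip
Dir E: first cell '.' (not opp) -> no flip
Dir SW: edge -> no flip
Dir S: edge -> no flip
Dir SE: edge -> no flip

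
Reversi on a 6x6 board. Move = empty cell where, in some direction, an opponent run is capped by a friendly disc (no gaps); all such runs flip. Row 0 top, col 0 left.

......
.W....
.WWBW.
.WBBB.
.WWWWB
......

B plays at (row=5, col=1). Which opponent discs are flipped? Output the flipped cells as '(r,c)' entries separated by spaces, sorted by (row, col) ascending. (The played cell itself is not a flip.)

Answer: (4,2)

Derivation:
Dir NW: first cell '.' (not opp) -> no flip
Dir N: opp run (4,1) (3,1) (2,1) (1,1), next='.' -> no flip
Dir NE: opp run (4,2) capped by B -> flip
Dir W: first cell '.' (not opp) -> no flip
Dir E: first cell '.' (not opp) -> no flip
Dir SW: edge -> no flip
Dir S: edge -> no flip
Dir SE: edge -> no flip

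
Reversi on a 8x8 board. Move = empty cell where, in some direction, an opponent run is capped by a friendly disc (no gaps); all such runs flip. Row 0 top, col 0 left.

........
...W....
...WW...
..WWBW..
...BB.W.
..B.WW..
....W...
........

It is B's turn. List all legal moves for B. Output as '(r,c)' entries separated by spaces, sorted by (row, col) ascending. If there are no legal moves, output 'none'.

Answer: (0,3) (1,2) (1,4) (2,1) (2,2) (2,6) (3,1) (3,6) (6,5) (6,6) (7,4)

Derivation:
(0,2): no bracket -> illegal
(0,3): flips 3 -> legal
(0,4): no bracket -> illegal
(1,2): flips 1 -> legal
(1,4): flips 1 -> legal
(1,5): no bracket -> illegal
(2,1): flips 1 -> legal
(2,2): flips 1 -> legal
(2,5): no bracket -> illegal
(2,6): flips 1 -> legal
(3,1): flips 2 -> legal
(3,6): flips 1 -> legal
(3,7): no bracket -> illegal
(4,1): no bracket -> illegal
(4,2): no bracket -> illegal
(4,5): no bracket -> illegal
(4,7): no bracket -> illegal
(5,3): no bracket -> illegal
(5,6): no bracket -> illegal
(5,7): no bracket -> illegal
(6,3): no bracket -> illegal
(6,5): flips 1 -> legal
(6,6): flips 1 -> legal
(7,3): no bracket -> illegal
(7,4): flips 2 -> legal
(7,5): no bracket -> illegal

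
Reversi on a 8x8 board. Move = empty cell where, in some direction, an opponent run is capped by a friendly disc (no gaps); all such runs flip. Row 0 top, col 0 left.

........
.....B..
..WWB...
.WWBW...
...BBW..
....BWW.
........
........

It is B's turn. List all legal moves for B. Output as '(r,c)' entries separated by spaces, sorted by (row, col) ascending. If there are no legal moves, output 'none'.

Answer: (1,1) (1,3) (2,1) (2,5) (3,0) (3,5) (3,6) (4,6) (5,7) (6,6)

Derivation:
(1,1): flips 1 -> legal
(1,2): no bracket -> illegal
(1,3): flips 1 -> legal
(1,4): no bracket -> illegal
(2,0): no bracket -> illegal
(2,1): flips 3 -> legal
(2,5): flips 1 -> legal
(3,0): flips 2 -> legal
(3,5): flips 1 -> legal
(3,6): flips 1 -> legal
(4,0): no bracket -> illegal
(4,1): no bracket -> illegal
(4,2): no bracket -> illegal
(4,6): flips 1 -> legal
(4,7): no bracket -> illegal
(5,7): flips 2 -> legal
(6,4): no bracket -> illegal
(6,5): no bracket -> illegal
(6,6): flips 1 -> legal
(6,7): no bracket -> illegal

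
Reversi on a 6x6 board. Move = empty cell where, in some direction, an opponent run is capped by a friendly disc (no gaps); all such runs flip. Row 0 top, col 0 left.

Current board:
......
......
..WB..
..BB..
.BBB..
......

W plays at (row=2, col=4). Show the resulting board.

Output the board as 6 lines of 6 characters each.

Answer: ......
......
..WWW.
..BB..
.BBB..
......

Derivation:
Place W at (2,4); scan 8 dirs for brackets.
Dir NW: first cell '.' (not opp) -> no flip
Dir N: first cell '.' (not opp) -> no flip
Dir NE: first cell '.' (not opp) -> no flip
Dir W: opp run (2,3) capped by W -> flip
Dir E: first cell '.' (not opp) -> no flip
Dir SW: opp run (3,3) (4,2), next='.' -> no flip
Dir S: first cell '.' (not opp) -> no flip
Dir SE: first cell '.' (not opp) -> no flip
All flips: (2,3)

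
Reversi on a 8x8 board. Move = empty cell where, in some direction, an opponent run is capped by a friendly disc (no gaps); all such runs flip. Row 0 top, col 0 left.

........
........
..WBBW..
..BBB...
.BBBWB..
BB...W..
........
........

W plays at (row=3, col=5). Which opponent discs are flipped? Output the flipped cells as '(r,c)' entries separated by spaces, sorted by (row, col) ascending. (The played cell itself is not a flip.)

Dir NW: opp run (2,4), next='.' -> no flip
Dir N: first cell 'W' (not opp) -> no flip
Dir NE: first cell '.' (not opp) -> no flip
Dir W: opp run (3,4) (3,3) (3,2), next='.' -> no flip
Dir E: first cell '.' (not opp) -> no flip
Dir SW: first cell 'W' (not opp) -> no flip
Dir S: opp run (4,5) capped by W -> flip
Dir SE: first cell '.' (not opp) -> no flip

Answer: (4,5)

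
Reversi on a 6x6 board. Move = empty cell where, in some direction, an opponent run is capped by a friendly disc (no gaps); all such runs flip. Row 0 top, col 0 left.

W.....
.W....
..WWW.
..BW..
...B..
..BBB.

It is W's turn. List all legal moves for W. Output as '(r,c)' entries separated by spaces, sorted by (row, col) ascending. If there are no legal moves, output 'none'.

(2,1): no bracket -> illegal
(3,1): flips 1 -> legal
(3,4): no bracket -> illegal
(4,1): flips 1 -> legal
(4,2): flips 1 -> legal
(4,4): no bracket -> illegal
(4,5): no bracket -> illegal
(5,1): no bracket -> illegal
(5,5): no bracket -> illegal

Answer: (3,1) (4,1) (4,2)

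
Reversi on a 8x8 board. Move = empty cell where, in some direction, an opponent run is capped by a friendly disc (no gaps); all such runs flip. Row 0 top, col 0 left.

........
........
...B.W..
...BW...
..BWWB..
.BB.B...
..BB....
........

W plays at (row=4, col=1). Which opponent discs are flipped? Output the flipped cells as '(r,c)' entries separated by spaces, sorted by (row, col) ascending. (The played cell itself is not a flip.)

Dir NW: first cell '.' (not opp) -> no flip
Dir N: first cell '.' (not opp) -> no flip
Dir NE: first cell '.' (not opp) -> no flip
Dir W: first cell '.' (not opp) -> no flip
Dir E: opp run (4,2) capped by W -> flip
Dir SW: first cell '.' (not opp) -> no flip
Dir S: opp run (5,1), next='.' -> no flip
Dir SE: opp run (5,2) (6,3), next='.' -> no flip

Answer: (4,2)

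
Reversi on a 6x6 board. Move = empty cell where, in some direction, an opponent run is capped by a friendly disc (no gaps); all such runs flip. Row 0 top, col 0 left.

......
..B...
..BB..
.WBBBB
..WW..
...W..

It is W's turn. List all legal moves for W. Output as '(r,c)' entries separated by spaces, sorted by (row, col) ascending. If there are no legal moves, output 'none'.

(0,1): no bracket -> illegal
(0,2): flips 3 -> legal
(0,3): no bracket -> illegal
(1,1): no bracket -> illegal
(1,3): flips 3 -> legal
(1,4): no bracket -> illegal
(2,1): flips 1 -> legal
(2,4): flips 1 -> legal
(2,5): flips 1 -> legal
(4,1): no bracket -> illegal
(4,4): no bracket -> illegal
(4,5): no bracket -> illegal

Answer: (0,2) (1,3) (2,1) (2,4) (2,5)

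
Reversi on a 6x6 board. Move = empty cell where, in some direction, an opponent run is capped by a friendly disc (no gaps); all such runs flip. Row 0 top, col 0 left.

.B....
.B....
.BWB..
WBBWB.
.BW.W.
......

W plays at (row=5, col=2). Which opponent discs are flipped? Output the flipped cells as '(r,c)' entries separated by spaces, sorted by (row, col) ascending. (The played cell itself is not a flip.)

Answer: (4,1)

Derivation:
Dir NW: opp run (4,1) capped by W -> flip
Dir N: first cell 'W' (not opp) -> no flip
Dir NE: first cell '.' (not opp) -> no flip
Dir W: first cell '.' (not opp) -> no flip
Dir E: first cell '.' (not opp) -> no flip
Dir SW: edge -> no flip
Dir S: edge -> no flip
Dir SE: edge -> no flip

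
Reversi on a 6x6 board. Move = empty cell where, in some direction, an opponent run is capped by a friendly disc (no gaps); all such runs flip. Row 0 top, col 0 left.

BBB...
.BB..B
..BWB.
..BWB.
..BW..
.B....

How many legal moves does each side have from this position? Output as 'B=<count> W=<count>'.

-- B to move --
(1,3): no bracket -> illegal
(1,4): flips 1 -> legal
(4,4): flips 2 -> legal
(5,2): flips 1 -> legal
(5,3): no bracket -> illegal
(5,4): flips 1 -> legal
B mobility = 4
-- W to move --
(0,3): no bracket -> illegal
(0,4): no bracket -> illegal
(0,5): no bracket -> illegal
(1,0): no bracket -> illegal
(1,3): no bracket -> illegal
(1,4): no bracket -> illegal
(2,0): no bracket -> illegal
(2,1): flips 2 -> legal
(2,5): flips 2 -> legal
(3,1): flips 1 -> legal
(3,5): flips 1 -> legal
(4,0): no bracket -> illegal
(4,1): flips 2 -> legal
(4,4): no bracket -> illegal
(4,5): flips 1 -> legal
(5,0): no bracket -> illegal
(5,2): no bracket -> illegal
(5,3): no bracket -> illegal
W mobility = 6

Answer: B=4 W=6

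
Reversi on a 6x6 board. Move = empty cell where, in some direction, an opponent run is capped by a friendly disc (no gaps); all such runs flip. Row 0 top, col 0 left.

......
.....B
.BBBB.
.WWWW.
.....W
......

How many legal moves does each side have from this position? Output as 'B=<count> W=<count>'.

Answer: B=5 W=5

Derivation:
-- B to move --
(2,0): no bracket -> illegal
(2,5): no bracket -> illegal
(3,0): no bracket -> illegal
(3,5): no bracket -> illegal
(4,0): flips 1 -> legal
(4,1): flips 2 -> legal
(4,2): flips 2 -> legal
(4,3): flips 2 -> legal
(4,4): flips 2 -> legal
(5,4): no bracket -> illegal
(5,5): no bracket -> illegal
B mobility = 5
-- W to move --
(0,4): no bracket -> illegal
(0,5): no bracket -> illegal
(1,0): flips 1 -> legal
(1,1): flips 2 -> legal
(1,2): flips 2 -> legal
(1,3): flips 2 -> legal
(1,4): flips 2 -> legal
(2,0): no bracket -> illegal
(2,5): no bracket -> illegal
(3,0): no bracket -> illegal
(3,5): no bracket -> illegal
W mobility = 5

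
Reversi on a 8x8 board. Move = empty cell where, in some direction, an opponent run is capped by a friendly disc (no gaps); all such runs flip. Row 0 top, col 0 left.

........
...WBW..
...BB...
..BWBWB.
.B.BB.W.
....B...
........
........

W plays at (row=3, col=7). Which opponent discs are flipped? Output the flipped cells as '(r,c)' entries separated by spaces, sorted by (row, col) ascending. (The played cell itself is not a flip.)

Answer: (3,6)

Derivation:
Dir NW: first cell '.' (not opp) -> no flip
Dir N: first cell '.' (not opp) -> no flip
Dir NE: edge -> no flip
Dir W: opp run (3,6) capped by W -> flip
Dir E: edge -> no flip
Dir SW: first cell 'W' (not opp) -> no flip
Dir S: first cell '.' (not opp) -> no flip
Dir SE: edge -> no flip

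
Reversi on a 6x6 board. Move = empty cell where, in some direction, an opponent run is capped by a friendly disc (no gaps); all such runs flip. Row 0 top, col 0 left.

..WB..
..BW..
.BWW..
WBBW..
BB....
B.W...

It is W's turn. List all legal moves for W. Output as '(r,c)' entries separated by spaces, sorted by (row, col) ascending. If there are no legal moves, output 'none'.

(0,1): flips 1 -> legal
(0,4): flips 1 -> legal
(1,0): no bracket -> illegal
(1,1): flips 1 -> legal
(1,4): no bracket -> illegal
(2,0): flips 1 -> legal
(4,2): flips 1 -> legal
(4,3): no bracket -> illegal
(5,1): no bracket -> illegal

Answer: (0,1) (0,4) (1,1) (2,0) (4,2)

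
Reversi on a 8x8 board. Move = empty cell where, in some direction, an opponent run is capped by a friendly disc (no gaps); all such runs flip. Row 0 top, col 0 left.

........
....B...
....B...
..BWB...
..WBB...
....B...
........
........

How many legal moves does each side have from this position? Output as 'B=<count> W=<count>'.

Answer: B=5 W=7

Derivation:
-- B to move --
(2,2): flips 1 -> legal
(2,3): flips 1 -> legal
(3,1): no bracket -> illegal
(4,1): flips 1 -> legal
(5,1): flips 2 -> legal
(5,2): flips 1 -> legal
(5,3): no bracket -> illegal
B mobility = 5
-- W to move --
(0,3): no bracket -> illegal
(0,4): no bracket -> illegal
(0,5): no bracket -> illegal
(1,3): no bracket -> illegal
(1,5): flips 1 -> legal
(2,1): no bracket -> illegal
(2,2): flips 1 -> legal
(2,3): no bracket -> illegal
(2,5): no bracket -> illegal
(3,1): flips 1 -> legal
(3,5): flips 1 -> legal
(4,1): no bracket -> illegal
(4,5): flips 2 -> legal
(5,2): no bracket -> illegal
(5,3): flips 1 -> legal
(5,5): flips 1 -> legal
(6,3): no bracket -> illegal
(6,4): no bracket -> illegal
(6,5): no bracket -> illegal
W mobility = 7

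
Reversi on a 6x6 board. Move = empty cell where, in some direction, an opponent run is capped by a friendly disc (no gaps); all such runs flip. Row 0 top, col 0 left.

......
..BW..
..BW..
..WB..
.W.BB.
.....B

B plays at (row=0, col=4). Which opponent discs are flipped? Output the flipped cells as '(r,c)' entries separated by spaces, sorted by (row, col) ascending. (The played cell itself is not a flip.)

Dir NW: edge -> no flip
Dir N: edge -> no flip
Dir NE: edge -> no flip
Dir W: first cell '.' (not opp) -> no flip
Dir E: first cell '.' (not opp) -> no flip
Dir SW: opp run (1,3) capped by B -> flip
Dir S: first cell '.' (not opp) -> no flip
Dir SE: first cell '.' (not opp) -> no flip

Answer: (1,3)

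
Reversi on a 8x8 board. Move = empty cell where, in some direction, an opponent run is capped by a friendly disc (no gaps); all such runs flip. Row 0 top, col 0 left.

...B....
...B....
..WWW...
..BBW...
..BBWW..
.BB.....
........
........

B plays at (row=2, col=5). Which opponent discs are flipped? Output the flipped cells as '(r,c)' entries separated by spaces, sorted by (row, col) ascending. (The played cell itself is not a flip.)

Answer: (3,4)

Derivation:
Dir NW: first cell '.' (not opp) -> no flip
Dir N: first cell '.' (not opp) -> no flip
Dir NE: first cell '.' (not opp) -> no flip
Dir W: opp run (2,4) (2,3) (2,2), next='.' -> no flip
Dir E: first cell '.' (not opp) -> no flip
Dir SW: opp run (3,4) capped by B -> flip
Dir S: first cell '.' (not opp) -> no flip
Dir SE: first cell '.' (not opp) -> no flip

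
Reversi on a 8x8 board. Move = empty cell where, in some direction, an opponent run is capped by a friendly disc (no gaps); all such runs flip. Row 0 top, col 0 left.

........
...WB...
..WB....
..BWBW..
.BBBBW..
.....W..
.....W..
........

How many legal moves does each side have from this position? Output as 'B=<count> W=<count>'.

-- B to move --
(0,2): no bracket -> illegal
(0,3): flips 1 -> legal
(0,4): no bracket -> illegal
(1,1): flips 2 -> legal
(1,2): flips 2 -> legal
(2,1): flips 1 -> legal
(2,4): flips 1 -> legal
(2,5): no bracket -> illegal
(2,6): flips 1 -> legal
(3,1): no bracket -> illegal
(3,6): flips 1 -> legal
(4,6): flips 1 -> legal
(5,4): no bracket -> illegal
(5,6): flips 1 -> legal
(6,4): no bracket -> illegal
(6,6): flips 1 -> legal
(7,4): no bracket -> illegal
(7,5): no bracket -> illegal
(7,6): no bracket -> illegal
B mobility = 10
-- W to move --
(0,3): no bracket -> illegal
(0,4): no bracket -> illegal
(0,5): no bracket -> illegal
(1,2): flips 2 -> legal
(1,5): flips 1 -> legal
(2,1): no bracket -> illegal
(2,4): flips 1 -> legal
(2,5): no bracket -> illegal
(3,0): no bracket -> illegal
(3,1): flips 1 -> legal
(4,0): flips 4 -> legal
(5,0): no bracket -> illegal
(5,1): flips 1 -> legal
(5,2): flips 2 -> legal
(5,3): flips 2 -> legal
(5,4): no bracket -> illegal
W mobility = 8

Answer: B=10 W=8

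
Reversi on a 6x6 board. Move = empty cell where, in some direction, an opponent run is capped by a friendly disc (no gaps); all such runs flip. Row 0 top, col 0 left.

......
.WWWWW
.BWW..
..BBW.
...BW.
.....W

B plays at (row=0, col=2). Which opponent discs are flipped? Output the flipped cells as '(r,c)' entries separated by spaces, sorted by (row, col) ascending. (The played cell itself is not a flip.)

Answer: (1,2) (2,2)

Derivation:
Dir NW: edge -> no flip
Dir N: edge -> no flip
Dir NE: edge -> no flip
Dir W: first cell '.' (not opp) -> no flip
Dir E: first cell '.' (not opp) -> no flip
Dir SW: opp run (1,1), next='.' -> no flip
Dir S: opp run (1,2) (2,2) capped by B -> flip
Dir SE: opp run (1,3), next='.' -> no flip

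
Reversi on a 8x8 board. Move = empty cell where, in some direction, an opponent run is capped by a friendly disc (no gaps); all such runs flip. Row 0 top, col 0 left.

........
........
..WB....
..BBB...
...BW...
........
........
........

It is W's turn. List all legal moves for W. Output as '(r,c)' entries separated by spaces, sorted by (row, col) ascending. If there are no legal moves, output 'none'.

Answer: (2,4) (4,2)

Derivation:
(1,2): no bracket -> illegal
(1,3): no bracket -> illegal
(1,4): no bracket -> illegal
(2,1): no bracket -> illegal
(2,4): flips 2 -> legal
(2,5): no bracket -> illegal
(3,1): no bracket -> illegal
(3,5): no bracket -> illegal
(4,1): no bracket -> illegal
(4,2): flips 2 -> legal
(4,5): no bracket -> illegal
(5,2): no bracket -> illegal
(5,3): no bracket -> illegal
(5,4): no bracket -> illegal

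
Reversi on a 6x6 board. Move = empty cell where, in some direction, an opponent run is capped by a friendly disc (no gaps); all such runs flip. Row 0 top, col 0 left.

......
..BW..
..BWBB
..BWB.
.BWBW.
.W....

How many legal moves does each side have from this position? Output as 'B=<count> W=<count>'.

Answer: B=8 W=12

Derivation:
-- B to move --
(0,2): flips 1 -> legal
(0,3): flips 3 -> legal
(0,4): flips 1 -> legal
(1,4): flips 2 -> legal
(3,1): no bracket -> illegal
(3,5): no bracket -> illegal
(4,0): no bracket -> illegal
(4,5): flips 1 -> legal
(5,0): no bracket -> illegal
(5,2): flips 1 -> legal
(5,3): no bracket -> illegal
(5,4): flips 1 -> legal
(5,5): flips 2 -> legal
B mobility = 8
-- W to move --
(0,1): flips 1 -> legal
(0,2): flips 3 -> legal
(0,3): no bracket -> illegal
(1,1): flips 2 -> legal
(1,4): flips 2 -> legal
(1,5): flips 1 -> legal
(2,1): flips 1 -> legal
(3,0): no bracket -> illegal
(3,1): flips 3 -> legal
(3,5): flips 2 -> legal
(4,0): flips 1 -> legal
(4,5): flips 1 -> legal
(5,0): flips 2 -> legal
(5,2): no bracket -> illegal
(5,3): flips 1 -> legal
(5,4): no bracket -> illegal
W mobility = 12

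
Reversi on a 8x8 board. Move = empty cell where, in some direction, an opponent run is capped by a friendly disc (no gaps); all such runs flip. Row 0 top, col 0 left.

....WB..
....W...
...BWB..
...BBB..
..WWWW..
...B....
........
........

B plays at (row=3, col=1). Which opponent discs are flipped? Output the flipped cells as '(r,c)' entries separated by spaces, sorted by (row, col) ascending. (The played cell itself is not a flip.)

Answer: (4,2)

Derivation:
Dir NW: first cell '.' (not opp) -> no flip
Dir N: first cell '.' (not opp) -> no flip
Dir NE: first cell '.' (not opp) -> no flip
Dir W: first cell '.' (not opp) -> no flip
Dir E: first cell '.' (not opp) -> no flip
Dir SW: first cell '.' (not opp) -> no flip
Dir S: first cell '.' (not opp) -> no flip
Dir SE: opp run (4,2) capped by B -> flip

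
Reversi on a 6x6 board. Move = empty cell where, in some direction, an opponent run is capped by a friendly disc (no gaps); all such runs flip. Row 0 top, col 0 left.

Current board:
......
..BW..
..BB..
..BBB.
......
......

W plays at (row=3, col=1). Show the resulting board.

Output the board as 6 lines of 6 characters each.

Place W at (3,1); scan 8 dirs for brackets.
Dir NW: first cell '.' (not opp) -> no flip
Dir N: first cell '.' (not opp) -> no flip
Dir NE: opp run (2,2) capped by W -> flip
Dir W: first cell '.' (not opp) -> no flip
Dir E: opp run (3,2) (3,3) (3,4), next='.' -> no flip
Dir SW: first cell '.' (not opp) -> no flip
Dir S: first cell '.' (not opp) -> no flip
Dir SE: first cell '.' (not opp) -> no flip
All flips: (2,2)

Answer: ......
..BW..
..WB..
.WBBB.
......
......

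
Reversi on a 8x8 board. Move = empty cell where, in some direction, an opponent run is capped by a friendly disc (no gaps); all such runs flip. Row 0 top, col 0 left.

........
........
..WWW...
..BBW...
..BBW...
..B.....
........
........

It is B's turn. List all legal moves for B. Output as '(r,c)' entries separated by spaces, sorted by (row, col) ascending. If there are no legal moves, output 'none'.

(1,1): flips 1 -> legal
(1,2): flips 1 -> legal
(1,3): flips 1 -> legal
(1,4): flips 1 -> legal
(1,5): flips 1 -> legal
(2,1): no bracket -> illegal
(2,5): flips 1 -> legal
(3,1): no bracket -> illegal
(3,5): flips 1 -> legal
(4,5): flips 1 -> legal
(5,3): no bracket -> illegal
(5,4): no bracket -> illegal
(5,5): flips 1 -> legal

Answer: (1,1) (1,2) (1,3) (1,4) (1,5) (2,5) (3,5) (4,5) (5,5)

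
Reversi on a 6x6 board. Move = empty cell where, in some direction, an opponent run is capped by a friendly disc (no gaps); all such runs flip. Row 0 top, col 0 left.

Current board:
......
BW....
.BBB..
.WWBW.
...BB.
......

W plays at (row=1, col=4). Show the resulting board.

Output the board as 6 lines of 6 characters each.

Answer: ......
BW..W.
.BBW..
.WWBW.
...BB.
......

Derivation:
Place W at (1,4); scan 8 dirs for brackets.
Dir NW: first cell '.' (not opp) -> no flip
Dir N: first cell '.' (not opp) -> no flip
Dir NE: first cell '.' (not opp) -> no flip
Dir W: first cell '.' (not opp) -> no flip
Dir E: first cell '.' (not opp) -> no flip
Dir SW: opp run (2,3) capped by W -> flip
Dir S: first cell '.' (not opp) -> no flip
Dir SE: first cell '.' (not opp) -> no flip
All flips: (2,3)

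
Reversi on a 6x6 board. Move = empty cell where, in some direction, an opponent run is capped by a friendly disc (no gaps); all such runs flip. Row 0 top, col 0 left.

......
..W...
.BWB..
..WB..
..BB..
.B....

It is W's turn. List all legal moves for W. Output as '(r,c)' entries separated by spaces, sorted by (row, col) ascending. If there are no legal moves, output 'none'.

(1,0): flips 1 -> legal
(1,1): no bracket -> illegal
(1,3): no bracket -> illegal
(1,4): flips 1 -> legal
(2,0): flips 1 -> legal
(2,4): flips 1 -> legal
(3,0): flips 1 -> legal
(3,1): no bracket -> illegal
(3,4): flips 2 -> legal
(4,0): no bracket -> illegal
(4,1): no bracket -> illegal
(4,4): flips 1 -> legal
(5,0): no bracket -> illegal
(5,2): flips 1 -> legal
(5,3): no bracket -> illegal
(5,4): flips 1 -> legal

Answer: (1,0) (1,4) (2,0) (2,4) (3,0) (3,4) (4,4) (5,2) (5,4)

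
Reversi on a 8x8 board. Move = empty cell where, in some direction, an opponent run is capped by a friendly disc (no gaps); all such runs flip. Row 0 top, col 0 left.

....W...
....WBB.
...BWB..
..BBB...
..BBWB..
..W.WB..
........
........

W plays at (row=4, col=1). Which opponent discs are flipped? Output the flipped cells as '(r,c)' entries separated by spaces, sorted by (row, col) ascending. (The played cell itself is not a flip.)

Dir NW: first cell '.' (not opp) -> no flip
Dir N: first cell '.' (not opp) -> no flip
Dir NE: opp run (3,2) (2,3) capped by W -> flip
Dir W: first cell '.' (not opp) -> no flip
Dir E: opp run (4,2) (4,3) capped by W -> flip
Dir SW: first cell '.' (not opp) -> no flip
Dir S: first cell '.' (not opp) -> no flip
Dir SE: first cell 'W' (not opp) -> no flip

Answer: (2,3) (3,2) (4,2) (4,3)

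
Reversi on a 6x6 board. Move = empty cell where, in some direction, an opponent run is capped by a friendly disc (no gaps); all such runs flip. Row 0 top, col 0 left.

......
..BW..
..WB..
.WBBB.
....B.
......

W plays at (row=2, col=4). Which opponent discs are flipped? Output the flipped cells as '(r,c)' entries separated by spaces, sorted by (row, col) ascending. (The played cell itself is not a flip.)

Dir NW: first cell 'W' (not opp) -> no flip
Dir N: first cell '.' (not opp) -> no flip
Dir NE: first cell '.' (not opp) -> no flip
Dir W: opp run (2,3) capped by W -> flip
Dir E: first cell '.' (not opp) -> no flip
Dir SW: opp run (3,3), next='.' -> no flip
Dir S: opp run (3,4) (4,4), next='.' -> no flip
Dir SE: first cell '.' (not opp) -> no flip

Answer: (2,3)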